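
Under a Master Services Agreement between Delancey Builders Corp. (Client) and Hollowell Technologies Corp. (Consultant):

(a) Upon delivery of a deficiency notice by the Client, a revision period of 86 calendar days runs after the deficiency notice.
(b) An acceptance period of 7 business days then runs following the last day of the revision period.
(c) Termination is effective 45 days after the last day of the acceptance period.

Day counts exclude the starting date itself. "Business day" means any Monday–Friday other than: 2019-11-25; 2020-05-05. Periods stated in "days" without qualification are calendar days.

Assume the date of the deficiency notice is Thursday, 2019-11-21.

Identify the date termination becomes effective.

2020-04-10

Adding 86 calendar days to 2019-11-21 gives 2020-02-15, which is the last day of the revision period.
The last day of the acceptance period: counting 7 business days from Saturday, 2020-02-15 (Feb 17, Feb 18, Feb 19, Feb 20, Feb 21, Feb 24, Feb 25, skipping weekends) reaches Tuesday, 2020-02-25.
The date termination becomes effective: 2020-02-25 + 45 days = 2020-04-10.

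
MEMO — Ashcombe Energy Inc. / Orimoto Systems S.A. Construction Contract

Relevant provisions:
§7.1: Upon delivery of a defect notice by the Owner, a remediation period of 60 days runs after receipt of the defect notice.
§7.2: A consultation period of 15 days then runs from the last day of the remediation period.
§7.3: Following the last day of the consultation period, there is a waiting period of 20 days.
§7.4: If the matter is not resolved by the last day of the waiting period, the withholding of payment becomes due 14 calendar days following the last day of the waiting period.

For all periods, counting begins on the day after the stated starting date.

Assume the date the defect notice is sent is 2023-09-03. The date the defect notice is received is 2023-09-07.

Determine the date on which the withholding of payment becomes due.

The last day of the remediation period: 60 calendar days after 2023-09-07 is 2023-11-06.
The last day of the consultation period: 2023-11-06 + 15 days = 2023-11-21.
Adding 20 calendar days to 2023-11-21 gives 2023-12-11, which is the last day of the waiting period.
The date on which the withholding of payment becomes due: 14 calendar days after 2023-12-11 is 2023-12-25.

2023-12-25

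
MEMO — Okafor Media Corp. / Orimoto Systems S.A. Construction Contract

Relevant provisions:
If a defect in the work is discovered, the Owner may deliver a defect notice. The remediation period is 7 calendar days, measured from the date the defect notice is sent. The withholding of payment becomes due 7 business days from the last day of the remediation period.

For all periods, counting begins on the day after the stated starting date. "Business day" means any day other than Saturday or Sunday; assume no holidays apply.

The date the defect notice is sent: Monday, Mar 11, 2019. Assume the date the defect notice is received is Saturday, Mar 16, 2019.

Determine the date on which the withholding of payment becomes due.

The last day of the remediation period: 7 calendar days after Mar 11, 2019 is Mar 18, 2019.
The date on which the withholding of payment becomes due: 7 business days after Monday, Mar 18, 2019, skipping weekends — Mar 19, Mar 20, Mar 21, Mar 22, Mar 25, Mar 26, Mar 27 — lands on Wednesday, Mar 27, 2019.

Mar 27, 2019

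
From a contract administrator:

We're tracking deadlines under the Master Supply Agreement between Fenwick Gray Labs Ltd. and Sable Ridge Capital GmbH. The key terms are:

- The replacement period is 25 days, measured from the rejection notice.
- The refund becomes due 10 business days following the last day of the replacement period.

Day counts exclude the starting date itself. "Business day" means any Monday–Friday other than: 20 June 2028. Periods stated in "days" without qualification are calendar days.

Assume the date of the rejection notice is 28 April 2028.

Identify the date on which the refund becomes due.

The last day of the replacement period: 28 April 2028 + 25 days = 23 May 2028.
The date on which the refund becomes due: counting 10 business days from Tuesday, 23 May 2028 (May 24, May 25, May 26, May 29, May 30, May 31, Jun 1, Jun 2, Jun 5, Jun 6, skipping weekends) reaches Tuesday, 6 June 2028.

6 June 2028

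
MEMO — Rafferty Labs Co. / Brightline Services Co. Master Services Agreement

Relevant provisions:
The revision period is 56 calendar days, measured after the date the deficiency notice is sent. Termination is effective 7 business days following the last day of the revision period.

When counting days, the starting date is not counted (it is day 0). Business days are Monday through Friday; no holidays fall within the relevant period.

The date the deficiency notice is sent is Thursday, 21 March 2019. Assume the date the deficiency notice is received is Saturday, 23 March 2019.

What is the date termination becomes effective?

Adding 56 calendar days to 21 March 2019 gives 16 May 2019, which is the last day of the revision period.
The date termination becomes effective: 7 business days after Thursday, 16 May 2019, skipping weekends — May 17, May 20, May 21, May 22, May 23, May 24, May 27 — lands on Monday, 27 May 2019.

27 May 2019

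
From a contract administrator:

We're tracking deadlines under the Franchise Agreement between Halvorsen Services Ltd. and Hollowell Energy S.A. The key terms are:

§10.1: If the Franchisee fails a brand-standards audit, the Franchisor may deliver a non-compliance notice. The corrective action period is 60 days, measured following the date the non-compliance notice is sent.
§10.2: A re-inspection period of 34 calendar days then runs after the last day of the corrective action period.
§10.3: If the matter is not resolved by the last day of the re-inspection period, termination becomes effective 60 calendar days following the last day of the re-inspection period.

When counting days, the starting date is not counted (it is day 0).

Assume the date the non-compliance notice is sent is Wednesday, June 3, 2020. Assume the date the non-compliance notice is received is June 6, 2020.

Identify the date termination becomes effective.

November 4, 2020

The last day of the corrective action period: June 3, 2020 + 60 days = August 2, 2020.
The last day of the re-inspection period: 34 calendar days after August 2, 2020 is September 5, 2020.
The date termination becomes effective: September 5, 2020 + 60 days = November 4, 2020.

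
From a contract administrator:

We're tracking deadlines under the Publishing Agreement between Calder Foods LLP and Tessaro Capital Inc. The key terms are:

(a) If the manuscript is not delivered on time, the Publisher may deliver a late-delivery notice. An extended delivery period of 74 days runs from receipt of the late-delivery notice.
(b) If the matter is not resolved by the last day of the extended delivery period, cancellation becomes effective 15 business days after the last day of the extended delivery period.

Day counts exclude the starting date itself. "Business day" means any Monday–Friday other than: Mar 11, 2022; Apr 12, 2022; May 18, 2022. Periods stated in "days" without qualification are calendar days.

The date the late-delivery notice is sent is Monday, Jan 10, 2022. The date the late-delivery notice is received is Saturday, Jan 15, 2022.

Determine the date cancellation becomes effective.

Apr 21, 2022

The last day of the extended delivery period: 74 calendar days after Jan 15, 2022 is Mar 30, 2022.
The date cancellation becomes effective: 15 business days after Wednesday, Mar 30, 2022, skipping weekends and the listed holiday on Apr 12 — Mar 31, Apr 1, Apr 4, Apr 5, …, Apr 19, Apr 20, Apr 21 — lands on Thursday, Apr 21, 2022.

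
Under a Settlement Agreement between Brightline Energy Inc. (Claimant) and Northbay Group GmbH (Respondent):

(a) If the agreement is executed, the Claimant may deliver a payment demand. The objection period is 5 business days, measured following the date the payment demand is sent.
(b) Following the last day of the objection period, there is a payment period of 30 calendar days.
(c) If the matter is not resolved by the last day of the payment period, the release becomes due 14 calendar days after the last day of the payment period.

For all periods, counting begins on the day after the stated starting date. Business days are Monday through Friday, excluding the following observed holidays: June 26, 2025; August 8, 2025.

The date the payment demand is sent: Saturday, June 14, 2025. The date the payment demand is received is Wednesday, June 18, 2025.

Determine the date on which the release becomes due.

August 3, 2025

The last day of the objection period: counting 5 business days from Saturday, June 14, 2025 (Jun 16, Jun 17, Jun 18, Jun 19, Jun 20, skipping weekends) reaches Friday, June 20, 2025.
The last day of the payment period: June 20, 2025 + 30 days = July 20, 2025.
The date on which the release becomes due: 14 calendar days after July 20, 2025 is August 3, 2025.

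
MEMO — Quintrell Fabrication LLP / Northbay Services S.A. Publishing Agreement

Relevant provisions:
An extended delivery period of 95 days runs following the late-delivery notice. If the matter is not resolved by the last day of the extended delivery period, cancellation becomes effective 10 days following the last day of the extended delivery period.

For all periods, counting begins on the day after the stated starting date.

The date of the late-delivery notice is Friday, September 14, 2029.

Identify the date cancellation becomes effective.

Adding 95 calendar days to September 14, 2029 gives December 18, 2029, which is the last day of the extended delivery period.
Adding 10 calendar days to December 18, 2029 gives December 28, 2029, which is the date cancellation becomes effective.

December 28, 2029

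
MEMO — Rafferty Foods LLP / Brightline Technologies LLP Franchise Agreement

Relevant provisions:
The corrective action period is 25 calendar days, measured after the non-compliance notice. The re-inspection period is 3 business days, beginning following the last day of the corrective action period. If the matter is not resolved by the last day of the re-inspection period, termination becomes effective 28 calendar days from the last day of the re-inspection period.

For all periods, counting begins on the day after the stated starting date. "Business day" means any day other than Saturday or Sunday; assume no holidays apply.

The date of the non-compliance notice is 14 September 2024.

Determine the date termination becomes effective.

11 November 2024

The last day of the corrective action period: 14 September 2024 + 25 days = 9 October 2024.
The last day of the re-inspection period: 3 business days after Wednesday, 9 October 2024, skipping weekends — Oct 10, Oct 11, Oct 14 — lands on Monday, 14 October 2024.
The date termination becomes effective: 14 October 2024 + 28 days = 11 November 2024.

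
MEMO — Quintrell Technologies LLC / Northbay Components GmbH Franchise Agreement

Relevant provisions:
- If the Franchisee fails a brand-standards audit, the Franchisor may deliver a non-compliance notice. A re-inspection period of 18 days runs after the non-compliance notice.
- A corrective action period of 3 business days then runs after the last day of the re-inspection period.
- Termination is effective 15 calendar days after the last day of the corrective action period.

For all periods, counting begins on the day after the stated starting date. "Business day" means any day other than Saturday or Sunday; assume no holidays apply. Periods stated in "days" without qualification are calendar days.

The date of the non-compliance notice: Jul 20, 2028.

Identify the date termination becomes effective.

Aug 25, 2028

The last day of the re-inspection period: 18 calendar days after Jul 20, 2028 is Aug 7, 2028.
From Monday, Aug 7, 2028, 3 business days (Aug 8, Aug 9, Aug 10, skipping weekends) brings us to Thursday, Aug 10, 2028, which is the last day of the corrective action period.
The date termination becomes effective: 15 calendar days after Aug 10, 2028 is Aug 25, 2028.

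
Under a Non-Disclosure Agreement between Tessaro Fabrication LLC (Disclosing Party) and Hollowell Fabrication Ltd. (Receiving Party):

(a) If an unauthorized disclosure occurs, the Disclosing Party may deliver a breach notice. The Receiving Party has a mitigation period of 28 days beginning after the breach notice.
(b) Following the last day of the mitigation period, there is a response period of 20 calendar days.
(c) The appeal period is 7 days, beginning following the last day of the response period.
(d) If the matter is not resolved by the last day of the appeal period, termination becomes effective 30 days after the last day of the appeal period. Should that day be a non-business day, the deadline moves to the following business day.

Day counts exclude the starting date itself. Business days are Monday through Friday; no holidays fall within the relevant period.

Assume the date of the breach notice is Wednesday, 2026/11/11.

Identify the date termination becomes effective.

2027/02/04

Adding 28 calendar days to 2026/11/11 gives 2026/12/09, which is the last day of the mitigation period.
The last day of the response period: 2026/12/09 + 20 days = 2026/12/29.
The last day of the appeal period: 2026/12/29 + 7 days = 2027/01/05.
The date termination becomes effective: 2027/01/05 + 30 days = 2027/02/04. 2027/02/04 is a Thursday, so no roll-forward applies.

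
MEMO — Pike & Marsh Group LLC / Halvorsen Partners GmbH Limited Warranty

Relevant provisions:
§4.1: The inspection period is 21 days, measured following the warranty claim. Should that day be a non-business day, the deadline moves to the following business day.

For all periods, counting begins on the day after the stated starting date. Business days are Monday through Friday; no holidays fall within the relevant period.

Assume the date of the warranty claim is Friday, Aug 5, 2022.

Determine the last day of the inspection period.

Adding 21 calendar days to Aug 5, 2022 gives Aug 26, 2022, which is the last day of the inspection period. Aug 26, 2022 is a Friday, so no roll-forward applies.

Aug 26, 2022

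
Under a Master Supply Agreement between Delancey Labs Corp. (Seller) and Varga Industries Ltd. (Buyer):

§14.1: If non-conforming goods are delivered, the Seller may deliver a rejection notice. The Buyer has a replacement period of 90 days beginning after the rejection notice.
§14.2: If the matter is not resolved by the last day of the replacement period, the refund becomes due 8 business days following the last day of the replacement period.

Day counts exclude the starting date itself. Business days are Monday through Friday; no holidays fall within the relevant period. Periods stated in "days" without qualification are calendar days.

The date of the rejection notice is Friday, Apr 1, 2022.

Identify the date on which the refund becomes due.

Jul 12, 2022

Adding 90 calendar days to Apr 1, 2022 gives Jun 30, 2022, which is the last day of the replacement period.
From Thursday, Jun 30, 2022, 8 business days (Jul 1, Jul 4, Jul 5, Jul 6, Jul 7, Jul 8, Jul 11, Jul 12, skipping weekends) brings us to Tuesday, Jul 12, 2022, which is the date on which the refund becomes due.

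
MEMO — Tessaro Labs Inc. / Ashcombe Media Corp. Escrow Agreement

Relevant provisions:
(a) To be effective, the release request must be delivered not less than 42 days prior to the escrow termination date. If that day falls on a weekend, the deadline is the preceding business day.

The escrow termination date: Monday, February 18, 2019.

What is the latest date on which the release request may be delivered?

January 7, 2019

Counting back 42 calendar days from February 18, 2019 gives January 7, 2019. That is a Monday, so no adjustment is needed.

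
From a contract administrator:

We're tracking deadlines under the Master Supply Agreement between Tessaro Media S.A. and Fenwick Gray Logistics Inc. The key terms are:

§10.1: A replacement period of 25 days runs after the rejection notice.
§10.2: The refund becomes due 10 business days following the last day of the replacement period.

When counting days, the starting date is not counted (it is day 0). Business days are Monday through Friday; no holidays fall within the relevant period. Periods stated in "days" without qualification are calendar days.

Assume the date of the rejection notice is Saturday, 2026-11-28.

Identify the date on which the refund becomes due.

The last day of the replacement period: 25 calendar days after 2026-11-28 is 2026-12-23.
The date on which the refund becomes due: counting 10 business days from Wednesday, 2026-12-23 (Dec 24, Dec 25, Dec 28, Dec 29, Dec 30, Dec 31, Jan 1, Jan 4, Jan 5, Jan 6, skipping weekends) reaches Wednesday, 2027-01-06.

2027-01-06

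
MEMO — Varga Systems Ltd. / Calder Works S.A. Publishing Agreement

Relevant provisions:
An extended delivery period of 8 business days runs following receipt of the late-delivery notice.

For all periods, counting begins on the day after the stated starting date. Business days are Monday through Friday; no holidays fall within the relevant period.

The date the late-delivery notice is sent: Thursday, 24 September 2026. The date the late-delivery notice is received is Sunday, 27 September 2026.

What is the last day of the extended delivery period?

The last day of the extended delivery period: 8 business days after Sunday, 27 September 2026, skipping weekends — Sep 28, Sep 29, Sep 30, Oct 1, Oct 2, Oct 5, Oct 6, Oct 7 — lands on Wednesday, 7 October 2026.

7 October 2026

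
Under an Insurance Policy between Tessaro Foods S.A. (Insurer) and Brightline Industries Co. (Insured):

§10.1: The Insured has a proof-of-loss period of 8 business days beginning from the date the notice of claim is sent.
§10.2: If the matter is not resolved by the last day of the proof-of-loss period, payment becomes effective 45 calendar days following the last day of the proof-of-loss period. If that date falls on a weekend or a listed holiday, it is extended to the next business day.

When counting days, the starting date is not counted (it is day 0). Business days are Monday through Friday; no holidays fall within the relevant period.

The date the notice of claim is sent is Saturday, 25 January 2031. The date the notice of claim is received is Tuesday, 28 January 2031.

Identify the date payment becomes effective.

The last day of the proof-of-loss period: 8 business days after Saturday, 25 January 2031, skipping weekends — Jan 27, Jan 28, Jan 29, Jan 30, Jan 31, Feb 3, Feb 4, Feb 5 — lands on Wednesday, 5 February 2031.
Adding 45 calendar days to 5 February 2031 gives 22 March 2031, which is the date payment becomes effective. That falls on a Saturday, so it rolls to the next business day, Monday, 24 March 2031.

24 March 2031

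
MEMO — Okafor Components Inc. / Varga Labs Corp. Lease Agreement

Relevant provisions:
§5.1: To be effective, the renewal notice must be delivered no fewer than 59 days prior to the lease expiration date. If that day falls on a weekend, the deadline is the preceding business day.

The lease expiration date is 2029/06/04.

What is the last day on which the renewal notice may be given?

2029/06/04 minus 59 days is 2029/04/06. That is a Friday, so no adjustment is needed.

2029/04/06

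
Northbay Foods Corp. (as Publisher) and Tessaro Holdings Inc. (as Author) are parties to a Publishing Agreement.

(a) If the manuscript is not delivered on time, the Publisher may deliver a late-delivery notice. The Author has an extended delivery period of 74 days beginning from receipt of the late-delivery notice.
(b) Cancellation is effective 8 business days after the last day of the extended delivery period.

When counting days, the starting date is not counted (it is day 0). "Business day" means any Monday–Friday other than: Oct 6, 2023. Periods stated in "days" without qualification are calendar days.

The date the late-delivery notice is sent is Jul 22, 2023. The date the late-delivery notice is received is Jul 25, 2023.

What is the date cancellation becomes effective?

Adding 74 calendar days to Jul 25, 2023 gives Oct 7, 2023, which is the last day of the extended delivery period.
The date cancellation becomes effective: 8 business days after Saturday, Oct 7, 2023, skipping weekends — Oct 9, Oct 10, Oct 11, Oct 12, Oct 13, Oct 16, Oct 17, Oct 18 — lands on Wednesday, Oct 18, 2023.

Oct 18, 2023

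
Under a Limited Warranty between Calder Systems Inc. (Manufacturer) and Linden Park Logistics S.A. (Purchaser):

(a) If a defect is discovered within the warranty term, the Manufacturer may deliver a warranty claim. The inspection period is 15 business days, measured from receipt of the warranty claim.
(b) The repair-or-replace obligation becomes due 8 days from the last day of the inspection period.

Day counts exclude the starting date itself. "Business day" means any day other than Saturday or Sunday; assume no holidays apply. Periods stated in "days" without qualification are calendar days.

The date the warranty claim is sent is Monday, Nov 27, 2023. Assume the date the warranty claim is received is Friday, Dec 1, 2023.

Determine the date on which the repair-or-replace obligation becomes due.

Dec 30, 2023

The last day of the inspection period: 15 business days after Friday, Dec 1, 2023, skipping weekends — Dec 4, Dec 5, Dec 6, Dec 7, …, Dec 20, Dec 21, Dec 22 — lands on Friday, Dec 22, 2023.
The date on which the repair-or-replace obligation becomes due: 8 calendar days after Dec 22, 2023 is Dec 30, 2023.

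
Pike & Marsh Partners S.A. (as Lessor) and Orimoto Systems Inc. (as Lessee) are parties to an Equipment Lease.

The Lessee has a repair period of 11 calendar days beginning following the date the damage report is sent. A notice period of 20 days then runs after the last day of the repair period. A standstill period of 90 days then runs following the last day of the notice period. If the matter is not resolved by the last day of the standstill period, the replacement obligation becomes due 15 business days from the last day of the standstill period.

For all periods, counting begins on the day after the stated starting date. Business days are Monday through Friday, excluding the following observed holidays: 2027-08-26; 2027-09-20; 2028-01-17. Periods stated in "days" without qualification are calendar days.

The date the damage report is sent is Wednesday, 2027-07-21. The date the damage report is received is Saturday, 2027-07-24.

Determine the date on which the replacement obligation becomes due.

Adding 11 calendar days to 2027-07-21 gives 2027-08-01, which is the last day of the repair period.
The last day of the notice period: 20 calendar days after 2027-08-01 is 2027-08-21.
The last day of the standstill period: 2027-08-21 + 90 days = 2027-11-19.
From Friday, 2027-11-19, 15 business days (Nov 22, Nov 23, Nov 24, Nov 25, …, Dec 8, Dec 9, Dec 10, skipping weekends) brings us to Friday, 2027-12-10, which is the date on which the replacement obligation becomes due.

2027-12-10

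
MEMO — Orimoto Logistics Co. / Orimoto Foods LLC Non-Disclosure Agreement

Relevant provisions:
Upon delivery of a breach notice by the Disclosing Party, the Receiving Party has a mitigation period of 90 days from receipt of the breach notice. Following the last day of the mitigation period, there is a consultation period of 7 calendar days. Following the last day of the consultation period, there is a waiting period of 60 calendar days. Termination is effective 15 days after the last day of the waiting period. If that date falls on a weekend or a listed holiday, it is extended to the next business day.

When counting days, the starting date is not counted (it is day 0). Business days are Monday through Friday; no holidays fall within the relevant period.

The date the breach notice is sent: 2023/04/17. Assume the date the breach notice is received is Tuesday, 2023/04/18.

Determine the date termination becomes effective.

2023/10/09

The last day of the mitigation period: 2023/04/18 + 90 days = 2023/07/17.
The last day of the consultation period: 7 calendar days after 2023/07/17 is 2023/07/24.
The last day of the waiting period: 60 calendar days after 2023/07/24 is 2023/09/22.
Adding 15 calendar days to 2023/09/22 gives 2023/10/07, which is the date termination becomes effective. That falls on a Saturday, so it rolls to the next business day, Monday, 2023/10/09.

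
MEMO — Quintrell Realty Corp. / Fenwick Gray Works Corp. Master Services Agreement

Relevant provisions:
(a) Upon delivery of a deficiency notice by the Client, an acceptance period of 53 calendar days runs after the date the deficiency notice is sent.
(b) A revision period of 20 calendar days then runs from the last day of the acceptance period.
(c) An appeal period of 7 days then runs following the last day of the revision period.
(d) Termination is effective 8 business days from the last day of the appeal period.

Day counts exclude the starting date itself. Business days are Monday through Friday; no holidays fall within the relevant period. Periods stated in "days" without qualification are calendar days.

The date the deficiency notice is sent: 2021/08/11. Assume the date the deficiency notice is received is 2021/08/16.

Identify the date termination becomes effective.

The last day of the acceptance period: 53 calendar days after 2021/08/11 is 2021/10/03.
Adding 20 calendar days to 2021/10/03 gives 2021/10/23, which is the last day of the revision period.
The last day of the appeal period: 7 calendar days after 2021/10/23 is 2021/10/30.
From Saturday, 2021/10/30, 8 business days (Nov 1, Nov 2, Nov 3, Nov 4, Nov 5, Nov 8, Nov 9, Nov 10, skipping weekends) brings us to Wednesday, 2021/11/10, which is the date termination becomes effective.

2021/11/10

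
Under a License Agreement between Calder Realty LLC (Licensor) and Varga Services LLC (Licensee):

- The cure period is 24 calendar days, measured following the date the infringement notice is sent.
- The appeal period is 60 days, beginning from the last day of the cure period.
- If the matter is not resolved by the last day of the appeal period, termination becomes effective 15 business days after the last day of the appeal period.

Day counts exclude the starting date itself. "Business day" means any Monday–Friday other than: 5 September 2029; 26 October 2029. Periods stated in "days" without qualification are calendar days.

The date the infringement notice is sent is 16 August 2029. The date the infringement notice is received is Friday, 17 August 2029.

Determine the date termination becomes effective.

29 November 2029

The last day of the cure period: 24 calendar days after 16 August 2029 is 9 September 2029.
The last day of the appeal period: 9 September 2029 + 60 days = 8 November 2029.
The date termination becomes effective: counting 15 business days from Thursday, 8 November 2029 (Nov 9, Nov 12, Nov 13, Nov 14, …, Nov 27, Nov 28, Nov 29, skipping weekends) reaches Thursday, 29 November 2029.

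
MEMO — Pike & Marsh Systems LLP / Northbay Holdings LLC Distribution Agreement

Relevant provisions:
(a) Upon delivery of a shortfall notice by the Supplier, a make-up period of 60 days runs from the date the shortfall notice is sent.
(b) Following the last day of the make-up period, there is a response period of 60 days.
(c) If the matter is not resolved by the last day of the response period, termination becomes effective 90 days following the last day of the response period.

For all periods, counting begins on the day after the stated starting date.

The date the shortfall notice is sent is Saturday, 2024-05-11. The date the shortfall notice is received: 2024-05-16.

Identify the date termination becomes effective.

2024-12-07

The last day of the make-up period: 2024-05-11 + 60 days = 2024-07-10.
Adding 60 calendar days to 2024-07-10 gives 2024-09-08, which is the last day of the response period.
The date termination becomes effective: 2024-09-08 + 90 days = 2024-12-07.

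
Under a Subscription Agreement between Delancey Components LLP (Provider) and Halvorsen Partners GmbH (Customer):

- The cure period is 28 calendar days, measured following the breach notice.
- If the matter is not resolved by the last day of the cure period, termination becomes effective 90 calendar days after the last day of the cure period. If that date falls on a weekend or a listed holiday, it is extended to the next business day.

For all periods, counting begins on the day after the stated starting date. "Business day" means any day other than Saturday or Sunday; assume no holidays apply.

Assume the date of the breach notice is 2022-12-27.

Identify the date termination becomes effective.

2023-04-24

Adding 28 calendar days to 2022-12-27 gives 2023-01-24, which is the last day of the cure period.
Adding 90 calendar days to 2023-01-24 gives 2023-04-24, which is the date termination becomes effective. 2023-04-24 is a Monday, so no roll-forward applies.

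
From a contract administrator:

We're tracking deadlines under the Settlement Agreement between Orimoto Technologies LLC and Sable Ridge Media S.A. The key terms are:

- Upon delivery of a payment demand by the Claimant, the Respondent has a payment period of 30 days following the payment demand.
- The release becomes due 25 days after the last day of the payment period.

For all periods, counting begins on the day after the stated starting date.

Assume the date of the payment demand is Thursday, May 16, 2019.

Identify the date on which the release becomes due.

July 10, 2019

The last day of the payment period: 30 calendar days after May 16, 2019 is June 15, 2019.
The date on which the release becomes due: June 15, 2019 + 25 days = July 10, 2019.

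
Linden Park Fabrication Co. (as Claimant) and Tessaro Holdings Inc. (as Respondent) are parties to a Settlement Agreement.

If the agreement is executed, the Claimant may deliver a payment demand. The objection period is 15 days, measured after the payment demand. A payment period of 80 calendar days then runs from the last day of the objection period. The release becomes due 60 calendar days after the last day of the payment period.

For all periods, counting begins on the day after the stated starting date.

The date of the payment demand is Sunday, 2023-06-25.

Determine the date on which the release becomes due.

The last day of the objection period: 15 calendar days after 2023-06-25 is 2023-07-10.
The last day of the payment period: 80 calendar days after 2023-07-10 is 2023-09-28.
Adding 60 calendar days to 2023-09-28 gives 2023-11-27, which is the date on which the release becomes due.

2023-11-27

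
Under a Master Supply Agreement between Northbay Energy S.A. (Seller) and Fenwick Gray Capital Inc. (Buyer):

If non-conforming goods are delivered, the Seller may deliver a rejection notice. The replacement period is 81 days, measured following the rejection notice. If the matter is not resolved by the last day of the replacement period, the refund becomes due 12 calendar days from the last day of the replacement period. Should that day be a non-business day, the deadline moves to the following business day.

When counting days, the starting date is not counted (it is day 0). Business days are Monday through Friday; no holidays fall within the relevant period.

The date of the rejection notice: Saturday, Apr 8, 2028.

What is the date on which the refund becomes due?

Jul 10, 2028

The last day of the replacement period: 81 calendar days after Apr 8, 2028 is Jun 28, 2028.
Adding 12 calendar days to Jun 28, 2028 gives Jul 10, 2028, which is the date on which the refund becomes due. Jul 10, 2028 is a Monday, so no roll-forward applies.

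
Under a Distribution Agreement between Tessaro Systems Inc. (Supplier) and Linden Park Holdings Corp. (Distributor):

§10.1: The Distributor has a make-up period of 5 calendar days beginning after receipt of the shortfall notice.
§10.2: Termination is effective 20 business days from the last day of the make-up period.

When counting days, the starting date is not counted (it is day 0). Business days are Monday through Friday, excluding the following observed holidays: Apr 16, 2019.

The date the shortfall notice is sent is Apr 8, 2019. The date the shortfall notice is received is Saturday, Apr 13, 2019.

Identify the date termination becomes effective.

The last day of the make-up period: Apr 13, 2019 + 5 days = Apr 18, 2019.
The date termination becomes effective: counting 20 business days from Thursday, Apr 18, 2019 (Apr 19, Apr 22, Apr 23, Apr 24, …, May 14, May 15, May 16, skipping weekends) reaches Thursday, May 16, 2019.

May 16, 2019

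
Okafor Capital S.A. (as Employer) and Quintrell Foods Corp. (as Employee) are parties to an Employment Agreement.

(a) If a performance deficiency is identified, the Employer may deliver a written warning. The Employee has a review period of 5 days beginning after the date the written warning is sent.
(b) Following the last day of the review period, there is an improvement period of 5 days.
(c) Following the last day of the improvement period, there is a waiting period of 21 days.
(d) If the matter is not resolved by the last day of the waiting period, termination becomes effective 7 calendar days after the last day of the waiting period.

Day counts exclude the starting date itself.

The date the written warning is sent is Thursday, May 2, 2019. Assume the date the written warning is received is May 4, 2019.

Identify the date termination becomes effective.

The last day of the review period: May 2, 2019 + 5 days = May 7, 2019.
The last day of the improvement period: May 7, 2019 + 5 days = May 12, 2019.
The last day of the waiting period: 21 calendar days after May 12, 2019 is June 2, 2019.
The date termination becomes effective: 7 calendar days after June 2, 2019 is June 9, 2019.

June 9, 2019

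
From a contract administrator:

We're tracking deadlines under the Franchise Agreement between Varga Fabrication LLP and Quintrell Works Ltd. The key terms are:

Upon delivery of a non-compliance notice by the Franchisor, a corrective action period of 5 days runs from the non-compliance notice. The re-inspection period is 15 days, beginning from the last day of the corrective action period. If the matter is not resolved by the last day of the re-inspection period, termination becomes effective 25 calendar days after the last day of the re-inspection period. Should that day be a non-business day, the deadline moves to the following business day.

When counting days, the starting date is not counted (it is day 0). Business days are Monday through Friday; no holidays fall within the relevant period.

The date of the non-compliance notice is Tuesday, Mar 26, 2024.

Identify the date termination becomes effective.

May 10, 2024

The last day of the corrective action period: Mar 26, 2024 + 5 days = Mar 31, 2024.
The last day of the re-inspection period: 15 calendar days after Mar 31, 2024 is Apr 15, 2024.
The date termination becomes effective: Apr 15, 2024 + 25 days = May 10, 2024. May 10, 2024 is a Friday, so no roll-forward applies.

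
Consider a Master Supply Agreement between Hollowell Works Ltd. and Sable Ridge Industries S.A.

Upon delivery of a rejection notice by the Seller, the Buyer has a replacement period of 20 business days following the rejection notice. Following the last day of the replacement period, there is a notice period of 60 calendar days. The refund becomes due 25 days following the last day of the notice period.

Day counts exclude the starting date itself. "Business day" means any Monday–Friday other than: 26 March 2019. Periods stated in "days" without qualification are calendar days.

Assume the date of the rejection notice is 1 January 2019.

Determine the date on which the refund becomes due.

The last day of the replacement period: counting 20 business days from Tuesday, 1 January 2019 (Jan 2, Jan 3, Jan 4, Jan 7, …, Jan 25, Jan 28, Jan 29, skipping weekends) reaches Tuesday, 29 January 2019.
The last day of the notice period: 29 January 2019 + 60 days = 30 March 2019.
The date on which the refund becomes due: 30 March 2019 + 25 days = 24 April 2019.

24 April 2019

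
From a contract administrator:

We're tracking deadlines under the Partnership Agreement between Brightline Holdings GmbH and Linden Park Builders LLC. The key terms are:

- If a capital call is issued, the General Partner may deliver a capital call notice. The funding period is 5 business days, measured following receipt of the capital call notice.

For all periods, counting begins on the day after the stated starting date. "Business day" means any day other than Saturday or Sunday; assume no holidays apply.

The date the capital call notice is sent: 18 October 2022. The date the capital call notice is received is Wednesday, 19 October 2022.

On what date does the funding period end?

26 October 2022

From Wednesday, 19 October 2022, 5 business days (Oct 20, Oct 21, Oct 24, Oct 25, Oct 26, skipping weekends) brings us to Wednesday, 26 October 2022, which is the last day of the funding period.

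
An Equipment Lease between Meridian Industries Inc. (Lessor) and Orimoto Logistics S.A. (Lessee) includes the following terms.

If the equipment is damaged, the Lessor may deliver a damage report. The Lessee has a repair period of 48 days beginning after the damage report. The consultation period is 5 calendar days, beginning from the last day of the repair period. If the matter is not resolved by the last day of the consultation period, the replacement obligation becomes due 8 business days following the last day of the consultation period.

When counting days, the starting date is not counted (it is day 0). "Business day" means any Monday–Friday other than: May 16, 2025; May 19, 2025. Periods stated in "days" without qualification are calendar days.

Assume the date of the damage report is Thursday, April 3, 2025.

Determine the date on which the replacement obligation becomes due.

June 5, 2025

The last day of the repair period: April 3, 2025 + 48 days = May 21, 2025.
The last day of the consultation period: May 21, 2025 + 5 days = May 26, 2025.
From Monday, May 26, 2025, 8 business days (May 27, May 28, May 29, May 30, Jun 2, Jun 3, Jun 4, Jun 5, skipping weekends) brings us to Thursday, June 5, 2025, which is the date on which the replacement obligation becomes due.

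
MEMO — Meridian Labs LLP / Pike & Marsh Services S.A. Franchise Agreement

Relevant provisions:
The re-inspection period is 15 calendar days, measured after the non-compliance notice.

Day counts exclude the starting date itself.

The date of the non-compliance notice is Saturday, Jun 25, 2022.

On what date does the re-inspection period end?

Jul 10, 2022

The last day of the re-inspection period: 15 calendar days after Jun 25, 2022 is Jul 10, 2022.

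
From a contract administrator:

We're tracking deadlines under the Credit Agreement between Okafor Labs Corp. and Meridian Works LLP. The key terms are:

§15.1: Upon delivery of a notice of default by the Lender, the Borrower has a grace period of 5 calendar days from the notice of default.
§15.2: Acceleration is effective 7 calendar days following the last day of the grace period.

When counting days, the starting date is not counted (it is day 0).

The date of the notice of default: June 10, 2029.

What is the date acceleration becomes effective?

June 22, 2029

The last day of the grace period: 5 calendar days after June 10, 2029 is June 15, 2029.
The date acceleration becomes effective: June 15, 2029 + 7 days = June 22, 2029.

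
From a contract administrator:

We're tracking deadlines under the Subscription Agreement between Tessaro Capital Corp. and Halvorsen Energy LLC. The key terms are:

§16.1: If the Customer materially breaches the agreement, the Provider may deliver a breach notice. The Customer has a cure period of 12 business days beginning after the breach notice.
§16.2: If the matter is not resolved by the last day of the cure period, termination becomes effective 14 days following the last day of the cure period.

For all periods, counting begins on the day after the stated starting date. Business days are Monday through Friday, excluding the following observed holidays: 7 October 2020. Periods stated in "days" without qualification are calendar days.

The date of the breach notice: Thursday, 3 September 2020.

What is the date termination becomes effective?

5 October 2020

From Thursday, 3 September 2020, 12 business days (Sep 4, Sep 7, Sep 8, Sep 9, …, Sep 17, Sep 18, Sep 21, skipping weekends) brings us to Monday, 21 September 2020, which is the last day of the cure period.
Adding 14 calendar days to 21 September 2020 gives 5 October 2020, which is the date termination becomes effective.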